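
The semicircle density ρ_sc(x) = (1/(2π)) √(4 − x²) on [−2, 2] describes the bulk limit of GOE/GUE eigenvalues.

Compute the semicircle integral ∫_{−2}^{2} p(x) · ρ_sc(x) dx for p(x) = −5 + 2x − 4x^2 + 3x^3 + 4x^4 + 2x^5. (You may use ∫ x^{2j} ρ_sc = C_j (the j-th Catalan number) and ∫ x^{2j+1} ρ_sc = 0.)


Write p(x) = Σ a_i x^i, split into monomials and integrate each against ρ_sc separately.
Using ∫ x^{2j} ρ_sc = C_j = (1/(j+1)) C(2j, j) (Catalan numbers) and ∫ x^{2j+1} ρ_sc = 0 (odd monomials vanish by symmetry):
  i = 0 (even): a_0 · C_{0} = -5 · 1 = -5
  i = 1 (odd): ∫ x^1 ρ_sc = 0 (vanishes)
  i = 2 (even): a_2 · C_{1} = -4 · 1 = -4
  i = 3 (odd): ∫ x^3 ρ_sc = 0 (vanishes)
  i = 4 (even): a_4 · C_{2} = 4 · 2 = 8
  i = 5 (odd): ∫ x^5 ρ_sc = 0 (vanishes)

Summing the contributions: ∫_{−2}^{2} p(x) ρ_sc(x) dx = (-5) + (-4) + 8 = -1.


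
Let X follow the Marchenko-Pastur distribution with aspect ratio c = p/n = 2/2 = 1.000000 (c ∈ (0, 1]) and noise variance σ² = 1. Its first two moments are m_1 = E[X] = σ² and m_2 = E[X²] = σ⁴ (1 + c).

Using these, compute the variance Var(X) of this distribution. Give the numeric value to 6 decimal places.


m_1 = E[X] = σ² = 1, so m_1² = 1.
m_2 = E[X²] = σ⁴ (1 + c) = 1 · (1 + 1.000000) = 1 · 2.000000 = 2.000000.
(Note m_2 − m_1² simplifies to c · σ⁴ = 1.000000 · 1.)

Var(X) = m_2 − m_1² = 2.000000 − 1 = 1.000000.


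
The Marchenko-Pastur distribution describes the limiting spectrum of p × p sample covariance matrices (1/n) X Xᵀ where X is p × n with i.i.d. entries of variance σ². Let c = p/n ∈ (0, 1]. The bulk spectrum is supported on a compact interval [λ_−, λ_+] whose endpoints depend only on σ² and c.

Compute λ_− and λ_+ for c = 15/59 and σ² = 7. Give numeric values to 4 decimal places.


c = 15/59 = 0.254237; √c = 0.504219.
λ_− = σ² (1 − √c)² = 7 · (1 − 0.504219)² = 7 · (0.495781)² = 1.720588.
λ_+ = σ² (1 + √c)² = 7 · (1 + 0.504219)² = 7 · (1.504219)² = 15.838734.

Rounded to 4 decimal places: λ_− ≈ 1.7206, λ_+ ≈ 15.8387.


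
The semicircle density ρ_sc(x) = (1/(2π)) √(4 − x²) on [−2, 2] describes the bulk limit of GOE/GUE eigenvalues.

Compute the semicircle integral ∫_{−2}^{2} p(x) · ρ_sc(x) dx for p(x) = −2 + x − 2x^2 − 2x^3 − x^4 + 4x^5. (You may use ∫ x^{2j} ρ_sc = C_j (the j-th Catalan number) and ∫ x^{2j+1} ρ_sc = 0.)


Write p(x) = Σ a_i x^i, split into monomials and integrate each against ρ_sc separately.
Using ∫ x^{2j} ρ_sc = C_j = (1/(j+1)) C(2j, j) (Catalan numbers) and ∫ x^{2j+1} ρ_sc = 0 (odd monomials vanish by symmetry):
  i = 0 (even): a_0 · C_{0} = -2 · 1 = -2
  i = 1 (odd): ∫ x^1 ρ_sc = 0 (vanishes)
  i = 2 (even): a_2 · C_{1} = -2 · 1 = -2
  i = 3 (odd): ∫ x^3 ρ_sc = 0 (vanishes)
  i = 4 (even): a_4 · C_{2} = -1 · 2 = -2
  i = 5 (odd): ∫ x^5 ρ_sc = 0 (vanishes)

Summing the contributions: ∫_{−2}^{2} p(x) ρ_sc(x) dx = (-2) + (-2) + (-2) = -6.


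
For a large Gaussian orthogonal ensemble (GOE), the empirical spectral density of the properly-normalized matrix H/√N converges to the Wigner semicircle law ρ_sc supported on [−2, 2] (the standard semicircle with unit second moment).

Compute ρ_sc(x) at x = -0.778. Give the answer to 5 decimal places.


ρ_sc(x) = (1/(2π)) √(4 − x²). With x = -0.778:
  4 − x² = 4 − (-0.778)² = 4 − 0.605284 = 3.394716.
  √(4 − x²) = 1.842476.
  1/(2π) = 0.159155.
  ρ_sc(-0.778) = 0.159155 · 1.842476 = 0.293239.

Rounded to 5 decimal places: ρ_sc(-0.778) ≈ 0.29324.


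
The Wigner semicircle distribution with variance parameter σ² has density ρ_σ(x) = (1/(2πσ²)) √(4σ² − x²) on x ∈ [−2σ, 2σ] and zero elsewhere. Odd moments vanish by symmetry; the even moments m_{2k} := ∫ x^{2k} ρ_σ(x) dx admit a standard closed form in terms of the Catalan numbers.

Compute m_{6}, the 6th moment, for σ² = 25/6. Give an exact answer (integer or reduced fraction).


By the scaled semicircle moment identity, m_{2k} = σ^{2k} · C_k with k = 3.
C_3 = (1/(k+1)) · C(2k, k) = (1/4) · C(6, 3) = (1/4) · 20 = 5.
σ^{2k} = (σ²)^k = (25/6)^3 = 15625/216.

Therefore m_{6} = σ^{6} · C_3 = (15625/216) · 5 = 78125/216.


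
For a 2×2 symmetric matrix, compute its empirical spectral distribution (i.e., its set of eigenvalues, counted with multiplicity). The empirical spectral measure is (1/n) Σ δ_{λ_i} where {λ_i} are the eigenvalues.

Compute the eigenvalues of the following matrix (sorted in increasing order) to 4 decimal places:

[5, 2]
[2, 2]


Since M is real symmetric, both eigenvalues are real; they are the roots of det(λI − M) = λ² − (tr M) λ + det M.
tr M = 5 + 2 = 7.
det M = 5·2 − 2² = 10 − 4 = 6.
Characteristic polynomial: λ² − 7λ + 6 = 0.
Discriminant Δ = (tr M)² − 4·det M = 49 − 24 = 25; √Δ = 5.000000.
λ = (tr M ± √Δ)/2 = (7 ± 5.000000)/2, giving (tr M − √Δ)/2 = 1.0000 and (tr M + √Δ)/2 = 6.0000.

Eigenvalues sorted in increasing order: [1.0000, 6.0000].


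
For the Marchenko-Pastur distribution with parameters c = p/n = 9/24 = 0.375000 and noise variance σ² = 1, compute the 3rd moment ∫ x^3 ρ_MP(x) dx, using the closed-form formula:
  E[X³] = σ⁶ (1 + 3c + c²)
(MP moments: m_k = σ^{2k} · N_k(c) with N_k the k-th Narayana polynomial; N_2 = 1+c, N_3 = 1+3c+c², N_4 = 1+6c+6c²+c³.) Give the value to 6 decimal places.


E[X³] = σ⁶ (1 + 3c + c²) (third MP moment). With σ² = 1 (so σ⁶ = 1) and c = 9/24 = 0.375000: E[X³] = 1 · (1 + 3·0.375000 + (0.375000)²) = 1 · 2.265625.

So E[X^3] = 2.265625.


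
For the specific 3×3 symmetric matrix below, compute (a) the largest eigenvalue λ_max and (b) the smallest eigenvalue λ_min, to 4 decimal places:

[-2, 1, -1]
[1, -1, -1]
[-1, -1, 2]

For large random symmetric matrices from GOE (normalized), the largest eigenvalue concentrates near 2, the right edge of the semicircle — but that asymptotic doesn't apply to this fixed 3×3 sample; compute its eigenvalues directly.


Since M is real symmetric, all three eigenvalues are real; they are the roots of det(λI − M) = λ³ − (tr M) λ² + s λ − det M, where s is the sum of the principal 2×2 minors.
tr M = -2 + (-1) + 2 = -1.
s = ((-2)·(-1) − 1²) + ((-2)·2 − (-1)²) + ((-1)·2 − (-1)²) = 1 + (-5) + (-3) = -7.
det M (expand along row 1) = (-2)·(-3) − 1·1 + (-1)·(-2) = 7.
Characteristic polynomial: λ³ + λ² − 7λ − 7 = 0.
Substitute λ = y + (tr M)/3 = y − 0.333333 to remove the quadratic term: y³ + p·y + q = 0 with p = s − (tr M)²/3 = -7.333333 and q = −2(tr M)³/27 + (tr M)·s/3 − det M = -4.592593.
Three real roots ⇒ use the trigonometric (Viète) form: r = 2√(−p/3) = 3.126944, φ = arccos(3q/(p·r)) = arccos(0.600838) = 0.926247 rad.
y_k = r·cos(φ/3 − 2πk/3) for k = 0, 1, 2 gives y = 2.979085, -0.666667, -2.312418.
λ_k = y_k − 0.333333 gives λ = 2.6458, -1.0000, -2.6458 (check: the sum is -1.0000 = tr M).

Hence λ_max = 2.6458 and λ_min = -2.6458.


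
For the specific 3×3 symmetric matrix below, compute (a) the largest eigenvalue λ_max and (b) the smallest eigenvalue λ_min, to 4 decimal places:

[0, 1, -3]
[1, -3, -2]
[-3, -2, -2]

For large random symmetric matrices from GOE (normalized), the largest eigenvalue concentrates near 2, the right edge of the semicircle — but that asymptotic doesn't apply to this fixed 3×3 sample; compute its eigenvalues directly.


Since M is real symmetric, all three eigenvalues are real; they are the roots of det(λI − M) = λ³ − (tr M) λ² + s λ − det M, where s is the sum of the principal 2×2 minors.
tr M = 0 + (-3) + (-2) = -5.
s = (0·(-3) − 1²) + (0·(-2) − (-3)²) + ((-3)·(-2) − (-2)²) = -1 + (-9) + 2 = -8.
det M (expand along row 1) = 0·2 − 1·(-8) + (-3)·(-11) = 41.
Characteristic polynomial: λ³ + 5λ² − 8λ − 41 = 0.
Substitute λ = y + (tr M)/3 = y − 1.666667 to remove the quadratic term: y³ + p·y + q = 0 with p = s − (tr M)²/3 = -16.333333 and q = −2(tr M)³/27 + (tr M)·s/3 − det M = -18.407407.
Three real roots ⇒ use the trigonometric (Viète) form: r = 2√(−p/3) = 4.666667, φ = arccos(3q/(p·r)) = arccos(0.724490) = 0.760502 rad.
y_k = r·cos(φ/3 − 2πk/3) for k = 0, 1, 2 gives y = 4.517522, -1.245187, -3.272334.
λ_k = y_k − 1.666667 gives λ = 2.8509, -2.9119, -4.9390 (check: the sum is -5.0000 = tr M).

Hence λ_max = 2.8509 and λ_min = -4.9390.


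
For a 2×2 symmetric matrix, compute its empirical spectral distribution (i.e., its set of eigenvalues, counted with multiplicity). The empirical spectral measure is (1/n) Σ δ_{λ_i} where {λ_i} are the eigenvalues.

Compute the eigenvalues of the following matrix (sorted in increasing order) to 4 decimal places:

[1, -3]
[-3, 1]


Since M is real symmetric, both eigenvalues are real; they are the roots of det(λI − M) = λ² − (tr M) λ + det M.
tr M = 1 + 1 = 2.
det M = 1·1 − (-3)² = 1 − 9 = -8.
Characteristic polynomial: λ² − 2λ − 8 = 0.
Discriminant Δ = (tr M)² − 4·det M = 4 − (-32) = 36; √Δ = 6.000000.
λ = (tr M ± √Δ)/2 = (2 ± 6.000000)/2, giving (tr M − √Δ)/2 = -2.0000 and (tr M + √Δ)/2 = 4.0000.

Eigenvalues sorted in increasing order: [-2.0000, 4.0000].


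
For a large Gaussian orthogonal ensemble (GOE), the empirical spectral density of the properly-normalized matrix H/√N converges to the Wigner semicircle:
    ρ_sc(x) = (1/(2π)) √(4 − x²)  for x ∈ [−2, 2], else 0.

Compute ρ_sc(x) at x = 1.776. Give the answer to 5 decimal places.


ρ_sc(x) = (1/(2π)) √(4 − x²). With x = 1.776:
  4 − x² = 4 − (1.776)² = 4 − 3.154176 = 0.845824.
  √(4 − x²) = 0.919687.
  1/(2π) = 0.159155.
  ρ_sc(1.776) = 0.159155 · 0.919687 = 0.146373.

Rounded to 5 decimal places: ρ_sc(1.776) ≈ 0.14637.


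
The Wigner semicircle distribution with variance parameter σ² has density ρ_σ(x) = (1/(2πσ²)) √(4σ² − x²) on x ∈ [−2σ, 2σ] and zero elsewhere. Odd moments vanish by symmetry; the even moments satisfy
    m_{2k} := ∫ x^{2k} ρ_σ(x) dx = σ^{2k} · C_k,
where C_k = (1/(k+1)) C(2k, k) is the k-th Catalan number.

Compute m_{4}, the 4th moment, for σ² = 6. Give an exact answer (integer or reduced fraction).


By the scaled semicircle moment identity, m_{2k} = σ^{2k} · C_k with k = 2.
C_2 = (1/(k+1)) · C(2k, k) = (1/3) · C(4, 2) = (1/3) · 6 = 2.
σ^{2k} = (σ²)^k = (6)^2 = 36.

Therefore m_{4} = σ^{4} · C_2 = 36 · 2 = 72.


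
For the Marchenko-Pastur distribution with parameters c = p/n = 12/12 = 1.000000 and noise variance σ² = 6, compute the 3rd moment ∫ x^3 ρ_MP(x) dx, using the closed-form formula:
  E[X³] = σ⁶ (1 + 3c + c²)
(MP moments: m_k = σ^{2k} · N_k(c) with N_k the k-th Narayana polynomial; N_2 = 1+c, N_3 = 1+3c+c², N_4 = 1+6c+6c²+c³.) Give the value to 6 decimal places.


E[X³] = σ⁶ (1 + 3c + c²) (third MP moment). With σ² = 6 (so σ⁶ = 216) and c = 12/12 = 1.000000: E[X³] = 216 · (1 + 3·1.000000 + (1.000000)²) = 216 · 5.000000.

So E[X^3] = 1080.000000.


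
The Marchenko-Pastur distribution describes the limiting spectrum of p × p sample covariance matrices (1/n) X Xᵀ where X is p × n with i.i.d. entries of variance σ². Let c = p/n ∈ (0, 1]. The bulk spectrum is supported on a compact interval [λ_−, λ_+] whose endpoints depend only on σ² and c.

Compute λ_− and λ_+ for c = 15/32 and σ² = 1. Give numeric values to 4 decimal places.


c = 15/32 = 0.468750; √c = 0.684653.
λ_− = σ² (1 − √c)² = 1 · (1 − 0.684653)² = 1 · (0.315347)² = 0.099444.
λ_+ = σ² (1 + √c)² = 1 · (1 + 0.684653)² = 1 · (1.684653)² = 2.838056.

Rounded to 4 decimal places: λ_− ≈ 0.0994, λ_+ ≈ 2.8381.


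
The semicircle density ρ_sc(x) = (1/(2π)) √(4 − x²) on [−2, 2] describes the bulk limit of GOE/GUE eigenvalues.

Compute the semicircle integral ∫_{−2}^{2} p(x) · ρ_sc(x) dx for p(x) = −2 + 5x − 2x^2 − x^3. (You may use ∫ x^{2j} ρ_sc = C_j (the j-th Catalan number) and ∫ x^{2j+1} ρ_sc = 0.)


Write p(x) = Σ a_i x^i, split into monomials and integrate each against ρ_sc separately.
Using ∫ x^{2j} ρ_sc = C_j = (1/(j+1)) C(2j, j) (Catalan numbers) and ∫ x^{2j+1} ρ_sc = 0 (odd monomials vanish by symmetry):
  i = 0 (even): a_0 · C_{0} = -2 · 1 = -2
  i = 1 (odd): ∫ x^1 ρ_sc = 0 (vanishes)
  i = 2 (even): a_2 · C_{1} = -2 · 1 = -2
  i = 3 (odd): ∫ x^3 ρ_sc = 0 (vanishes)

Summing the contributions: ∫_{−2}^{2} p(x) ρ_sc(x) dx = (-2) + (-2) = -4.


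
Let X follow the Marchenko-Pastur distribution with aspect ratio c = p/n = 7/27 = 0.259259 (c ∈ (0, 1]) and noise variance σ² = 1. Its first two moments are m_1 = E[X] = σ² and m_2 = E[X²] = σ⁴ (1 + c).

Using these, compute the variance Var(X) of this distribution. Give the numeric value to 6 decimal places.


m_1 = E[X] = σ² = 1, so m_1² = 1.
m_2 = E[X²] = σ⁴ (1 + c) = 1 · (1 + 0.259259) = 1 · 1.259259 = 1.259259.
(Note m_2 − m_1² simplifies to c · σ⁴ = 0.259259 · 1.)

Var(X) = m_2 − m_1² = 1.259259 − 1 = 0.259259.


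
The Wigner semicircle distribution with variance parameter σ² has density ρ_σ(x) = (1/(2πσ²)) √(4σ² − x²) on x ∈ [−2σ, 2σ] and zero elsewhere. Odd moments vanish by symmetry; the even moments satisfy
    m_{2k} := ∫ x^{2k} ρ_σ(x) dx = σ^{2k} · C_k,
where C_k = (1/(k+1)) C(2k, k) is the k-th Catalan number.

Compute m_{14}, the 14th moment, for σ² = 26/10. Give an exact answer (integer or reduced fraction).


By the scaled semicircle moment identity, m_{2k} = σ^{2k} · C_k with k = 7.
C_7 = (1/(k+1)) · C(2k, k) = (1/8) · C(14, 7) = (1/8) · 3432 = 429.
σ^{2k} = (σ²)^k = (26/10)^7 = 62748517/78125.

Therefore m_{14} = σ^{14} · C_7 = (62748517/78125) · 429 = 26919113793/78125.


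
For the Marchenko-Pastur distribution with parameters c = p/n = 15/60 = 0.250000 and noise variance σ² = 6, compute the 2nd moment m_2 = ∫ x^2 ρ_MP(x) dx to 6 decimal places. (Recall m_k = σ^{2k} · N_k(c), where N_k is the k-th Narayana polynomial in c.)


E[X²] = σ⁴ (1 + c) (second MP moment). With σ² = 6 (so σ⁴ = 36) and c = 15/60 = 0.250000: E[X²] = 36 · (1 + 0.250000) = 36 · 1.250000.

So E[X^2] = 45.000000.


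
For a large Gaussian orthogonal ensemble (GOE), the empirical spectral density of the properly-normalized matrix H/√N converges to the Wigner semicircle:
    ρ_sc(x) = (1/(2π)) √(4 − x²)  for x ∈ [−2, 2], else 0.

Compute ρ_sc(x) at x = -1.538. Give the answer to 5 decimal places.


ρ_sc(x) = (1/(2π)) √(4 − x²). With x = -1.538:
  4 − x² = 4 − (-1.538)² = 4 − 2.365444 = 1.634556.
  √(4 − x²) = 1.278498.
  1/(2π) = 0.159155.
  ρ_sc(-1.538) = 0.159155 · 1.278498 = 0.203479.

Rounded to 5 decimal places: ρ_sc(-1.538) ≈ 0.20348.


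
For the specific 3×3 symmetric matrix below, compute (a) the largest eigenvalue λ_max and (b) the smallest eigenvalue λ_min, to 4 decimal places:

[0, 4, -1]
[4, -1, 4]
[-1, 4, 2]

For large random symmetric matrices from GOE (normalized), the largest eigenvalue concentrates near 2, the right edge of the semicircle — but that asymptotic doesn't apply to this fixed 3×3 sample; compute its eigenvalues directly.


Since M is real symmetric, all three eigenvalues are real; they are the roots of det(λI − M) = λ³ − (tr M) λ² + s λ − det M, where s is the sum of the principal 2×2 minors.
tr M = 0 + (-1) + 2 = 1.
s = (0·(-1) − 4²) + (0·2 − (-1)²) + ((-1)·2 − 4²) = -16 + (-1) + (-18) = -35.
det M (expand along row 1) = 0·(-18) − 4·12 + (-1)·15 = -63.
Characteristic polynomial: λ³ − λ² − 35λ + 63 = 0.
Substitute λ = y + (tr M)/3 = y + 0.333333 to remove the quadratic term: y³ + p·y + q = 0 with p = s − (tr M)²/3 = -35.333333 and q = −2(tr M)³/27 + (tr M)·s/3 − det M = 51.259259.
Three real roots ⇒ use the trigonometric (Viète) form: r = 2√(−p/3) = 6.863753, φ = arccos(3q/(p·r)) = arccos(-0.634085) = 2.257621 rad.
y_k = r·cos(φ/3 − 2πk/3) for k = 0, 1, 2 gives y = 5.010231, 1.557706, -6.567937.
λ_k = y_k + 0.333333 gives λ = 5.3436, 1.8910, -6.2346 (check: the sum is 1.0000 = tr M).

Hence λ_max = 5.3436 and λ_min = -6.2346.


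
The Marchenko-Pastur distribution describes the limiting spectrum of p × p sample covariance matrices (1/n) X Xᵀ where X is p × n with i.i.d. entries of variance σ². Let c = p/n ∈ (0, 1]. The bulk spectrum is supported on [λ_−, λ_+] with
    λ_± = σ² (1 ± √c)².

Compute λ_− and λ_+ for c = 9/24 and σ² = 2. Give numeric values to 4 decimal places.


c = 9/24 = 0.375000; √c = 0.612372.
λ_− = σ² (1 − √c)² = 2 · (1 − 0.612372)² = 2 · (0.387628)² = 0.300510.
λ_+ = σ² (1 + √c)² = 2 · (1 + 0.612372)² = 2 · (1.612372)² = 5.199490.

Rounded to 4 decimal places: λ_− ≈ 0.3005, λ_+ ≈ 5.1995.


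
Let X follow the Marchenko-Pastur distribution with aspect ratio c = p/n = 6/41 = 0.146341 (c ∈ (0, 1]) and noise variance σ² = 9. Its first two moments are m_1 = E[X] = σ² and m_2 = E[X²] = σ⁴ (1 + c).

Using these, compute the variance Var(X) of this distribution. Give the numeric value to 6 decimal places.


m_1 = E[X] = σ² = 9, so m_1² = 81.
m_2 = E[X²] = σ⁴ (1 + c) = 81 · (1 + 0.146341) = 81 · 1.146341 = 92.853659.
(Note m_2 − m_1² simplifies to c · σ⁴ = 0.146341 · 81.)

Var(X) = m_2 − m_1² = 92.853659 − 81 = 11.853659.


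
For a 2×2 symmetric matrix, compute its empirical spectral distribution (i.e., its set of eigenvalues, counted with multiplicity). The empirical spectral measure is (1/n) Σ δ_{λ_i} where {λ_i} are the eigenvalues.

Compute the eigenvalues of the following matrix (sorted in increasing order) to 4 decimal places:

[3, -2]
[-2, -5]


Since M is real symmetric, both eigenvalues are real; they are the roots of det(λI − M) = λ² − (tr M) λ + det M.
tr M = 3 + (-5) = -2.
det M = 3·(-5) − (-2)² = -15 − 4 = -19.
Characteristic polynomial: λ² + 2λ − 19 = 0.
Discriminant Δ = (tr M)² − 4·det M = 4 − (-76) = 80; √Δ = 8.944272.
λ = (tr M ± √Δ)/2 = (-2 ± 8.944272)/2, giving (tr M − √Δ)/2 = -5.4721 and (tr M + √Δ)/2 = 3.4721.

Eigenvalues sorted in increasing order: [-5.4721, 3.4721].


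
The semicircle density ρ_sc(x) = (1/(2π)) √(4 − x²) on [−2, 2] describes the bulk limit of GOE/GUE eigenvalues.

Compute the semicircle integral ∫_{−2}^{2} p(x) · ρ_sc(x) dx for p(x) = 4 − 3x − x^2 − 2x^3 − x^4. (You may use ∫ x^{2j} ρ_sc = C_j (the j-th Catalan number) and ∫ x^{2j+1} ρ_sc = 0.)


Write p(x) = Σ a_i x^i, split into monomials and integrate each against ρ_sc separately.
Using ∫ x^{2j} ρ_sc = C_j = (1/(j+1)) C(2j, j) (Catalan numbers) and ∫ x^{2j+1} ρ_sc = 0 (odd monomials vanish by symmetry):
  i = 0 (even): a_0 · C_{0} = 4 · 1 = 4
  i = 1 (odd): ∫ x^1 ρ_sc = 0 (vanishes)
  i = 2 (even): a_2 · C_{1} = -1 · 1 = -1
  i = 3 (odd): ∫ x^3 ρ_sc = 0 (vanishes)
  i = 4 (even): a_4 · C_{2} = -1 · 2 = -2

Summing the contributions: ∫_{−2}^{2} p(x) ρ_sc(x) dx = 4 + (-1) + (-2) = 1.


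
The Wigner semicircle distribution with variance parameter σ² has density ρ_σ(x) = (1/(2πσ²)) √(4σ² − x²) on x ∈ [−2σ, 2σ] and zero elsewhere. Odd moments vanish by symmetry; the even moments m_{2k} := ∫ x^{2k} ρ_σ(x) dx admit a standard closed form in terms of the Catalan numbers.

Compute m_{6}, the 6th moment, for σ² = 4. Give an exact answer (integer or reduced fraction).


By the scaled semicircle moment identity, m_{2k} = σ^{2k} · C_k with k = 3.
C_3 = (1/(k+1)) · C(2k, k) = (1/4) · C(6, 3) = (1/4) · 20 = 5.
σ^{2k} = (σ²)^k = (4)^3 = 64.

Therefore m_{6} = σ^{6} · C_3 = 64 · 5 = 320.


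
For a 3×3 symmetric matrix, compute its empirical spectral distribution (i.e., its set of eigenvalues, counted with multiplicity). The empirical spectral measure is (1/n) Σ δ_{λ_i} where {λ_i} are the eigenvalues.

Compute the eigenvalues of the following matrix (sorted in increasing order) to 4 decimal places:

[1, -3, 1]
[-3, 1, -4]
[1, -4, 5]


Since M is real symmetric, all three eigenvalues are real; they are the roots of det(λI − M) = λ³ − (tr M) λ² + s λ − det M, where s is the sum of the principal 2×2 minors.
tr M = 1 + 1 + 5 = 7.
s = (1·1 − (-3)²) + (1·5 − 1²) + (1·5 − (-4)²) = -8 + 4 + (-11) = -15.
det M (expand along row 1) = 1·(-11) − (-3)·(-11) + 1·11 = -33.
Characteristic polynomial: λ³ − 7λ² − 15λ + 33 = 0.
Substitute λ = y + (tr M)/3 = y + 2.333333 to remove the quadratic term: y³ + p·y + q = 0 with p = s − (tr M)²/3 = -31.333333 and q = −2(tr M)³/27 + (tr M)·s/3 − det M = -27.407407.
Three real roots ⇒ use the trigonometric (Viète) form: r = 2√(−p/3) = 6.463573, φ = arccos(3q/(p·r)) = arccos(0.405985) = 1.152740 rad.
y_k = r·cos(φ/3 − 2πk/3) for k = 0, 1, 2 gives y = 5.992256, -0.897800, -5.094456.
λ_k = y_k + 2.333333 gives λ = 8.3256, 1.4355, -2.7611 (check: the sum is 7.0000 = tr M).

Eigenvalues sorted in increasing order: [-2.7611, 1.4355, 8.3256].


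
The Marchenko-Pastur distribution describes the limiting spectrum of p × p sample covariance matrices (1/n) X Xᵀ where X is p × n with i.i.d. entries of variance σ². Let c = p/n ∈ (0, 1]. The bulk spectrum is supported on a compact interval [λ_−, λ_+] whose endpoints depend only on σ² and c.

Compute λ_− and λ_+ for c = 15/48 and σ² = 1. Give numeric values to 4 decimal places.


c = 15/48 = 0.312500; √c = 0.559017.
λ_− = σ² (1 − √c)² = 1 · (1 − 0.559017)² = 1 · (0.440983)² = 0.194466.
λ_+ = σ² (1 + √c)² = 1 · (1 + 0.559017)² = 1 · (1.559017)² = 2.430534.

Rounded to 4 decimal places: λ_− ≈ 0.1945, λ_+ ≈ 2.4305.


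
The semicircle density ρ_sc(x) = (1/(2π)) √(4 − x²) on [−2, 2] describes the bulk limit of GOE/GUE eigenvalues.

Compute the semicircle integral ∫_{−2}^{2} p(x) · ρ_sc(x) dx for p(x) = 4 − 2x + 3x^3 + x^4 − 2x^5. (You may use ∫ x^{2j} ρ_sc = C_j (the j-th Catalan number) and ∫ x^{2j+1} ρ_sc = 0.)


Write p(x) = Σ a_i x^i, split into monomials and integrate each against ρ_sc separately.
Using ∫ x^{2j} ρ_sc = C_j = (1/(j+1)) C(2j, j) (Catalan numbers) and ∫ x^{2j+1} ρ_sc = 0 (odd monomials vanish by symmetry):
  i = 0 (even): a_0 · C_{0} = 4 · 1 = 4
  i = 1 (odd): ∫ x^1 ρ_sc = 0 (vanishes)
  i = 3 (odd): ∫ x^3 ρ_sc = 0 (vanishes)
  i = 4 (even): a_4 · C_{2} = 1 · 2 = 2
  i = 5 (odd): ∫ x^5 ρ_sc = 0 (vanishes)

Summing the contributions: ∫_{−2}^{2} p(x) ρ_sc(x) dx = 4 + 2 = 6.


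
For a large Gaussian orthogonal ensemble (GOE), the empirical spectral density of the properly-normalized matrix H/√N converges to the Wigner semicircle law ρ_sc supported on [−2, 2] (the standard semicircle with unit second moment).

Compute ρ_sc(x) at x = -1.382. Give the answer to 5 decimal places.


ρ_sc(x) = (1/(2π)) √(4 − x²). With x = -1.382:
  4 − x² = 4 − (-1.382)² = 4 − 1.909924 = 2.090076.
  √(4 − x²) = 1.445710.
  1/(2π) = 0.159155.
  ρ_sc(-1.382) = 0.159155 · 1.445710 = 0.230092.

Rounded to 5 decimal places: ρ_sc(-1.382) ≈ 0.23009.


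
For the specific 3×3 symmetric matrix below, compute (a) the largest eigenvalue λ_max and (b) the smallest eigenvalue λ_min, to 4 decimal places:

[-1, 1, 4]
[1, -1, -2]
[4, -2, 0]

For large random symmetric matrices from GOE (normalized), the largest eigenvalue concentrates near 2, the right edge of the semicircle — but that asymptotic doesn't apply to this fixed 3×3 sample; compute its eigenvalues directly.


Since M is real symmetric, all three eigenvalues are real; they are the roots of det(λI − M) = λ³ − (tr M) λ² + s λ − det M, where s is the sum of the principal 2×2 minors.
tr M = -1 + (-1) + 0 = -2.
s = ((-1)·(-1) − 1²) + ((-1)·0 − 4²) + ((-1)·0 − (-2)²) = 0 + (-16) + (-4) = -20.
det M (expand along row 1) = (-1)·(-4) − 1·8 + 4·2 = 4.
Characteristic polynomial: λ³ + 2λ² − 20λ − 4 = 0.
Substitute λ = y + (tr M)/3 = y − 0.666667 to remove the quadratic term: y³ + p·y + q = 0 with p = s − (tr M)²/3 = -21.333333 and q = −2(tr M)³/27 + (tr M)·s/3 − det M = 9.925926.
Three real roots ⇒ use the trigonometric (Viète) form: r = 2√(−p/3) = 5.333333, φ = arccos(3q/(p·r)) = arccos(-0.261719) = 1.835599 rad.
y_k = r·cos(φ/3 − 2πk/3) for k = 0, 1, 2 gives y = 4.365746, 0.470149, -4.835895.
λ_k = y_k − 0.666667 gives λ = 3.6991, -0.1965, -5.5026 (check: the sum is -2.0000 = tr M).

Hence λ_max = 3.6991 and λ_min = -5.5026.


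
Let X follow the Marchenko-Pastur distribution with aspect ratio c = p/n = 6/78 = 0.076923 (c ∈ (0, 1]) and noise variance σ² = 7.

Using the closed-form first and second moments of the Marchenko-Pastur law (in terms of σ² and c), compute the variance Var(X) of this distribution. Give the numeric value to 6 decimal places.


Recall the MP moments m_1 = E[X] = σ² and m_2 = E[X²] = σ⁴ (1 + c).
m_1 = E[X] = σ² = 7, so m_1² = 49.
m_2 = E[X²] = σ⁴ (1 + c) = 49 · (1 + 0.076923) = 49 · 1.076923 = 52.769231.
(Note m_2 − m_1² simplifies to c · σ⁴ = 0.076923 · 49.)

Var(X) = m_2 − m_1² = 52.769231 − 49 = 3.769231.


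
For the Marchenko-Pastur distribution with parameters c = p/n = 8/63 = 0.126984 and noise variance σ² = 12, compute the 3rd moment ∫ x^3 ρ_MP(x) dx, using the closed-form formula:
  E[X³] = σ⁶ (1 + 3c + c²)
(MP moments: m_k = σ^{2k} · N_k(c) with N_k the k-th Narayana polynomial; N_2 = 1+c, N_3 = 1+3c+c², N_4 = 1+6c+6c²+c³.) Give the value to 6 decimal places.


E[X³] = σ⁶ (1 + 3c + c²) (third MP moment). With σ² = 12 (so σ⁶ = 1728) and c = 8/63 = 0.126984: E[X³] = 1728 · (1 + 3·0.126984 + (0.126984)²) = 1728 · 1.397077.

So E[X^3] = 2414.149660.


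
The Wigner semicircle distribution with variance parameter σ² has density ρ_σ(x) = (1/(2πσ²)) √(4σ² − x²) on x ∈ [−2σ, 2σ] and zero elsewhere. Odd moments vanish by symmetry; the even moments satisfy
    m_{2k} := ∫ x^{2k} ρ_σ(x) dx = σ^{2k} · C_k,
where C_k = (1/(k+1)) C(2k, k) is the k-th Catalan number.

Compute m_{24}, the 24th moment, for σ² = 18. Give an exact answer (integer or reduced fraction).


By the scaled semicircle moment identity, m_{2k} = σ^{2k} · C_k with k = 12.
C_12 = (1/(k+1)) · C(2k, k) = (1/13) · C(24, 12) = (1/13) · 2704156 = 208012.
σ^{2k} = (σ²)^k = (18)^12 = 1156831381426176.

Therefore m_{24} = σ^{24} · C_12 = 1156831381426176 · 208012 = 240634809313221722112.


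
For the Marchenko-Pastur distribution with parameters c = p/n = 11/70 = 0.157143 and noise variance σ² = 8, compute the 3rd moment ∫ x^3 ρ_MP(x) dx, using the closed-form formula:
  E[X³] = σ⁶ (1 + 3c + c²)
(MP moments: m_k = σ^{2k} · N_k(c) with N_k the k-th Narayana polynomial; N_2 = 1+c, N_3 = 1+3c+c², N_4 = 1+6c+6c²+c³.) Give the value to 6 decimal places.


E[X³] = σ⁶ (1 + 3c + c²) (third MP moment). With σ² = 8 (so σ⁶ = 512) and c = 11/70 = 0.157143: E[X³] = 512 · (1 + 3·0.157143 + (0.157143)²) = 512 · 1.496122.

So E[X^3] = 766.014694.


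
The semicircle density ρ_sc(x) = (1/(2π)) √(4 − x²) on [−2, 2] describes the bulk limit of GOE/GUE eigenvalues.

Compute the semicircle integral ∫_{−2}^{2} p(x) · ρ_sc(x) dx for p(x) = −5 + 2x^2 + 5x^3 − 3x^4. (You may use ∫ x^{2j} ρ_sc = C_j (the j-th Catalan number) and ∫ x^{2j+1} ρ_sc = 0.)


Write p(x) = Σ a_i x^i, split into monomials and integrate each against ρ_sc separately.
Using ∫ x^{2j} ρ_sc = C_j = (1/(j+1)) C(2j, j) (Catalan numbers) and ∫ x^{2j+1} ρ_sc = 0 (odd monomials vanish by symmetry):
  i = 0 (even): a_0 · C_{0} = -5 · 1 = -5
  i = 2 (even): a_2 · C_{1} = 2 · 1 = 2
  i = 3 (odd): ∫ x^3 ρ_sc = 0 (vanishes)
  i = 4 (even): a_4 · C_{2} = -3 · 2 = -6

Summing the contributions: ∫_{−2}^{2} p(x) ρ_sc(x) dx = (-5) + 2 + (-6) = -9.


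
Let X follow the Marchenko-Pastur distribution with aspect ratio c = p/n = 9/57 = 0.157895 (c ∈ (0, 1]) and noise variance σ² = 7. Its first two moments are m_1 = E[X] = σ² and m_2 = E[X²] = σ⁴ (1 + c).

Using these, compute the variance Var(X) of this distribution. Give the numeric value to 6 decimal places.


m_1 = E[X] = σ² = 7, so m_1² = 49.
m_2 = E[X²] = σ⁴ (1 + c) = 49 · (1 + 0.157895) = 49 · 1.157895 = 56.736842.
(Note m_2 − m_1² simplifies to c · σ⁴ = 0.157895 · 49.)

Var(X) = m_2 − m_1² = 56.736842 − 49 = 7.736842.


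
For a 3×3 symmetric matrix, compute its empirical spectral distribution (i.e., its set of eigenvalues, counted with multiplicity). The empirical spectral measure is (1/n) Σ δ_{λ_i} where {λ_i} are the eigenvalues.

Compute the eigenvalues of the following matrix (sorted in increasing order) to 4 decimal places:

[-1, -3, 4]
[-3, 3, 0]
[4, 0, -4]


Since M is real symmetric, all three eigenvalues are real; they are the roots of det(λI − M) = λ³ − (tr M) λ² + s λ − det M, where s is the sum of the principal 2×2 minors.
tr M = -1 + 3 + (-4) = -2.
s = ((-1)·3 − (-3)²) + ((-1)·(-4) − 4²) + (3·(-4) − 0²) = -12 + (-12) + (-12) = -36.
det M (expand along row 1) = (-1)·(-12) − (-3)·12 + 4·(-12) = 0.
Characteristic polynomial: λ³ + 2λ² − 36λ = 0.
Substitute λ = y + (tr M)/3 = y − 0.666667 to remove the quadratic term: y³ + p·y + q = 0 with p = s − (tr M)²/3 = -37.333333 and q = −2(tr M)³/27 + (tr M)·s/3 − det M = 24.592593.
Three real roots ⇒ use the trigonometric (Viète) form: r = 2√(−p/3) = 7.055337, φ = arccos(3q/(p·r)) = arccos(-0.280099) = 1.854693 rad.
y_k = r·cos(φ/3 − 2πk/3) for k = 0, 1, 2 gives y = 5.749429, 0.666667, -6.416096.
λ_k = y_k − 0.666667 gives λ = 5.0828, 0.0000, -7.0828 (check: the sum is -2.0000 = tr M).

Eigenvalues sorted in increasing order: [-7.0828, 0.0000, 5.0828].


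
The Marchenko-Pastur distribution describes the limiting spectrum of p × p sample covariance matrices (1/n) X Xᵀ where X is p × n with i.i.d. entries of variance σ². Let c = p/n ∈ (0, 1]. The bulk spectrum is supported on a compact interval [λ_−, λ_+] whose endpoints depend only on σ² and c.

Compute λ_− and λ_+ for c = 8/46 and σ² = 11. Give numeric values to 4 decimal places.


c = 8/46 = 0.173913; √c = 0.417029.
λ_− = σ² (1 − √c)² = 11 · (1 − 0.417029)² = 11 · (0.582971)² = 3.738409.
λ_+ = σ² (1 + √c)² = 11 · (1 + 0.417029)² = 11 · (1.417029)² = 22.087678.

Rounded to 4 decimal places: λ_− ≈ 3.7384, λ_+ ≈ 22.0877.


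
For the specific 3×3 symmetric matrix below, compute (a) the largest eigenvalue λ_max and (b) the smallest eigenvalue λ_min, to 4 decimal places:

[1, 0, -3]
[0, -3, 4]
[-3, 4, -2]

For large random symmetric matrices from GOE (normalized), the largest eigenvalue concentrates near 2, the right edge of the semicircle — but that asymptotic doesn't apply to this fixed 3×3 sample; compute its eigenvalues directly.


Since M is real symmetric, all three eigenvalues are real; they are the roots of det(λI − M) = λ³ − (tr M) λ² + s λ − det M, where s is the sum of the principal 2×2 minors.
tr M = 1 + (-3) + (-2) = -4.
s = (1·(-3) − 0²) + (1·(-2) − (-3)²) + ((-3)·(-2) − 4²) = -3 + (-11) + (-10) = -24.
det M (expand along row 1) = 1·(-10) − 0·12 + (-3)·(-9) = 17.
Characteristic polynomial: λ³ + 4λ² − 24λ − 17 = 0.
Substitute λ = y + (tr M)/3 = y − 1.333333 to remove the quadratic term: y³ + p·y + q = 0 with p = s − (tr M)²/3 = -29.333333 and q = −2(tr M)³/27 + (tr M)·s/3 − det M = 19.740741.
Three real roots ⇒ use the trigonometric (Viète) form: r = 2√(−p/3) = 6.253888, φ = arccos(3q/(p·r)) = arccos(-0.322829) = 1.899514 rad.
y_k = r·cos(φ/3 − 2πk/3) for k = 0, 1, 2 gives y = 5.041603, 0.683884, -5.725487.
λ_k = y_k − 1.333333 gives λ = 3.7083, -0.6494, -7.0588 (check: the sum is -4.0000 = tr M).

Hence λ_max = 3.7083 and λ_min = -7.0588.


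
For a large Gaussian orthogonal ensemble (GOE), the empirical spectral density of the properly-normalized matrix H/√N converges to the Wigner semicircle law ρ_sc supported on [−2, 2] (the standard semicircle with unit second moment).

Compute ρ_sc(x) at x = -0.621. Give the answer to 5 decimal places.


ρ_sc(x) = (1/(2π)) √(4 − x²). With x = -0.621:
  4 − x² = 4 − (-0.621)² = 4 − 0.385641 = 3.614359.
  √(4 − x²) = 1.901147.
  1/(2π) = 0.159155.
  ρ_sc(-0.621) = 0.159155 · 1.901147 = 0.302577.

Rounded to 5 decimal places: ρ_sc(-0.621) ≈ 0.30258.


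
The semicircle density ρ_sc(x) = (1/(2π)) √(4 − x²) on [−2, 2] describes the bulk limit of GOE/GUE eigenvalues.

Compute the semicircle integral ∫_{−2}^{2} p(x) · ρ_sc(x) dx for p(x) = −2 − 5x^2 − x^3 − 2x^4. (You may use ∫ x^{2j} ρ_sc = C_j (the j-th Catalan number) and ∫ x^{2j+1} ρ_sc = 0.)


Write p(x) = Σ a_i x^i, split into monomials and integrate each against ρ_sc separately.
Using ∫ x^{2j} ρ_sc = C_j = (1/(j+1)) C(2j, j) (Catalan numbers) and ∫ x^{2j+1} ρ_sc = 0 (odd monomials vanish by symmetry):
  i = 0 (even): a_0 · C_{0} = -2 · 1 = -2
  i = 2 (even): a_2 · C_{1} = -5 · 1 = -5
  i = 3 (odd): ∫ x^3 ρ_sc = 0 (vanishes)
  i = 4 (even): a_4 · C_{2} = -2 · 2 = -4

Summing the contributions: ∫_{−2}^{2} p(x) ρ_sc(x) dx = (-2) + (-5) + (-4) = -11.


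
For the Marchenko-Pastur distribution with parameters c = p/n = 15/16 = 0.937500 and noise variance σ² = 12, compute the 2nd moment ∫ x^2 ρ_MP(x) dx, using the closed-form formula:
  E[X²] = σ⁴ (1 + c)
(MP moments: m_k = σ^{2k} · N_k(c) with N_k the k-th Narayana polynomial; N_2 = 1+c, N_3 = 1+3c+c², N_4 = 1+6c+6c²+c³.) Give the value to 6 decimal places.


E[X²] = σ⁴ (1 + c) (second MP moment). With σ² = 12 (so σ⁴ = 144) and c = 15/16 = 0.937500: E[X²] = 144 · (1 + 0.937500) = 144 · 1.937500.

So E[X^2] = 279.000000.


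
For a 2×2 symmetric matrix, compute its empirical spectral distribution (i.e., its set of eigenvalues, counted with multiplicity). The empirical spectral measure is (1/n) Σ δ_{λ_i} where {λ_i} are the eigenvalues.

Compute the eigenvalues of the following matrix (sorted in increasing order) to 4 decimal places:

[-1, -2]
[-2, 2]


Since M is real symmetric, both eigenvalues are real; they are the roots of det(λI − M) = λ² − (tr M) λ + det M.
tr M = -1 + 2 = 1.
det M = (-1)·2 − (-2)² = -2 − 4 = -6.
Characteristic polynomial: λ² − λ − 6 = 0.
Discriminant Δ = (tr M)² − 4·det M = 1 − (-24) = 25; √Δ = 5.000000.
λ = (tr M ± √Δ)/2 = (1 ± 5.000000)/2, giving (tr M − √Δ)/2 = -2.0000 and (tr M + √Δ)/2 = 3.0000.

Eigenvalues sorted in increasing order: [-2.0000, 3.0000].


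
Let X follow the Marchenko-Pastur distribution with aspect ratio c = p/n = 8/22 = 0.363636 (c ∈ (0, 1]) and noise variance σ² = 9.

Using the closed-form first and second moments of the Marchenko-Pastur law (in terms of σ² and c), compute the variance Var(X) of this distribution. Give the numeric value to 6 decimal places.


Recall the MP moments m_1 = E[X] = σ² and m_2 = E[X²] = σ⁴ (1 + c).
m_1 = E[X] = σ² = 9, so m_1² = 81.
m_2 = E[X²] = σ⁴ (1 + c) = 81 · (1 + 0.363636) = 81 · 1.363636 = 110.454545.
(Note m_2 − m_1² simplifies to c · σ⁴ = 0.363636 · 81.)

Var(X) = m_2 − m_1² = 110.454545 − 81 = 29.454545.


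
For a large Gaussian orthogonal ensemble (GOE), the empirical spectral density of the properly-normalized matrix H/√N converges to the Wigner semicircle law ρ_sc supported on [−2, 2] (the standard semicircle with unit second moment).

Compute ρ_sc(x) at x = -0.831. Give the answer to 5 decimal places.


ρ_sc(x) = (1/(2π)) √(4 − x²). With x = -0.831:
  4 − x² = 4 − (-0.831)² = 4 − 0.690561 = 3.309439.
  √(4 − x²) = 1.819186.
  1/(2π) = 0.159155.
  ρ_sc(-0.831) = 0.159155 · 1.819186 = 0.289533.

Rounded to 5 decimal places: ρ_sc(-0.831) ≈ 0.28953.


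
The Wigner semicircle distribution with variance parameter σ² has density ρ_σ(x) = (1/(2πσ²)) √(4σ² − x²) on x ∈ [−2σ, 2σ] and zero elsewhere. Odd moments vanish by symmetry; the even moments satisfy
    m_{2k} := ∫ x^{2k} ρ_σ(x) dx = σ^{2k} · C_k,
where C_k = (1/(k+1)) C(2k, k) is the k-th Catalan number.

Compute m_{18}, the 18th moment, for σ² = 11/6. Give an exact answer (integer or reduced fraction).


By the scaled semicircle moment identity, m_{2k} = σ^{2k} · C_k with k = 9.
C_9 = (1/(k+1)) · C(2k, k) = (1/10) · C(18, 9) = (1/10) · 48620 = 4862.
σ^{2k} = (σ²)^k = (11/6)^9 = 2357947691/10077696.

Therefore m_{18} = σ^{18} · C_9 = (2357947691/10077696) · 4862 = 5732170836821/5038848.


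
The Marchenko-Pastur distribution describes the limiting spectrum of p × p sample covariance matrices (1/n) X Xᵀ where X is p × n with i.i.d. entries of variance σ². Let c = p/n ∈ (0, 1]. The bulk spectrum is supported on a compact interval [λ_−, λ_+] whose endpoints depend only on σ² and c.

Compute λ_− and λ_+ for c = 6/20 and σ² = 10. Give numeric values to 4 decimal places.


c = 6/20 = 0.300000; √c = 0.547723.
λ_− = σ² (1 − √c)² = 10 · (1 − 0.547723)² = 10 · (0.452277)² = 2.045549.
λ_+ = σ² (1 + √c)² = 10 · (1 + 0.547723)² = 10 · (1.547723)² = 23.954451.

Rounded to 4 decimal places: λ_− ≈ 2.0455, λ_+ ≈ 23.9545.


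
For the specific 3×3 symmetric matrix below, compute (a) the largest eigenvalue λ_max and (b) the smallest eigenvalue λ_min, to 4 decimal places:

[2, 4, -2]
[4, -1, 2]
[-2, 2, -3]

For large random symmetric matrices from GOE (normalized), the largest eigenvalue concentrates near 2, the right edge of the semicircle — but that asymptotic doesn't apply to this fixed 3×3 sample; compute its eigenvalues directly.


Since M is real symmetric, all three eigenvalues are real; they are the roots of det(λI − M) = λ³ − (tr M) λ² + s λ − det M, where s is the sum of the principal 2×2 minors.
tr M = 2 + (-1) + (-3) = -2.
s = (2·(-1) − 4²) + (2·(-3) − (-2)²) + ((-1)·(-3) − 2²) = -18 + (-10) + (-1) = -29.
det M (expand along row 1) = 2·(-1) − 4·(-8) + (-2)·6 = 18.
Characteristic polynomial: λ³ + 2λ² − 29λ − 18 = 0.
Substitute λ = y + (tr M)/3 = y − 0.666667 to remove the quadratic term: y³ + p·y + q = 0 with p = s − (tr M)²/3 = -30.333333 and q = −2(tr M)³/27 + (tr M)·s/3 − det M = 1.925926.
Three real roots ⇒ use the trigonometric (Viète) form: r = 2√(−p/3) = 6.359595, φ = arccos(3q/(p·r)) = arccos(-0.029951) = 1.600752 rad.
y_k = r·cos(φ/3 − 2πk/3) for k = 0, 1, 2 gives y = 5.475546, 0.063501, -5.539046.
λ_k = y_k − 0.666667 gives λ = 4.8089, -0.6032, -6.2057 (check: the sum is -2.0000 = tr M).

Hence λ_max = 4.8089 and λ_min = -6.2057.


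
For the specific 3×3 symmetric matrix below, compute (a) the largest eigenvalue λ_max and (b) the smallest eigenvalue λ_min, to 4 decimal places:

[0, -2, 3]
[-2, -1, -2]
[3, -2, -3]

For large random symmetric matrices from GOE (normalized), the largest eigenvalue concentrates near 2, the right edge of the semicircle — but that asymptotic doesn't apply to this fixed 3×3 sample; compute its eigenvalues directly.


Since M is real symmetric, all three eigenvalues are real; they are the roots of det(λI − M) = λ³ − (tr M) λ² + s λ − det M, where s is the sum of the principal 2×2 minors.
tr M = 0 + (-1) + (-3) = -4.
s = (0·(-1) − (-2)²) + (0·(-3) − 3²) + ((-1)·(-3) − (-2)²) = -4 + (-9) + (-1) = -14.
det M (expand along row 1) = 0·(-1) − (-2)·12 + 3·7 = 45.
Characteristic polynomial: λ³ + 4λ² − 14λ − 45 = 0.
Substitute λ = y + (tr M)/3 = y − 1.333333 to remove the quadratic term: y³ + p·y + q = 0 with p = s − (tr M)²/3 = -19.333333 and q = −2(tr M)³/27 + (tr M)·s/3 − det M = -21.592593.
Three real roots ⇒ use the trigonometric (Viète) form: r = 2√(−p/3) = 5.077182, φ = arccos(3q/(p·r)) = arccos(0.659928) = 0.850073 rad.
y_k = r·cos(φ/3 − 2πk/3) for k = 0, 1, 2 gives y = 4.874715, -1.208048, -3.666667.
λ_k = y_k − 1.333333 gives λ = 3.5414, -2.5414, -5.0000 (check: the sum is -4.0000 = tr M).

Hence λ_max = 3.5414 and λ_min = -5.0000.
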